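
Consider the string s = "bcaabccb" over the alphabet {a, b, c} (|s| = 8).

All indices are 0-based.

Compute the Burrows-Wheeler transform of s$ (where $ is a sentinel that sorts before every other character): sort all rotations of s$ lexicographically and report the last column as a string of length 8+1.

bcac$abcb

rank  rotation   last
    0  $bcaabccb  b
    1  aabccb$bc  c
    2  abccb$bca  a
    3  b$bcaabcc  c
    4  bcaabccb$  $
    5  bccb$bcaa  a
    6  caabccb$b  b
    7  cb$bcaabc  c
    8  ccb$bcaab  b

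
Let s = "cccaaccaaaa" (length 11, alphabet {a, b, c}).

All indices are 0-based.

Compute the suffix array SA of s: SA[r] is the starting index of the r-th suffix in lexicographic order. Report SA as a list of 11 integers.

[10, 9, 8, 7, 3, 4, 6, 2, 5, 1, 0]

rank | idx | suffix
   0 |  10 | a
   1 |   9 | aa
   2 |   8 | aaa
   3 |   7 | aaaa
   4 |   3 | aaccaaaa
   5 |   4 | accaaaa
   6 |   6 | caaaa
   7 |   2 | caaccaaaa
   8 |   5 | ccaaaa
   9 |   1 | ccaaccaaaa
  10 |   0 | cccaaccaaaa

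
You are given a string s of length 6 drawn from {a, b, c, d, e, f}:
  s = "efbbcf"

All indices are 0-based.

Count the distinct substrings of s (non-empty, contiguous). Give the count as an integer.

sorted suffixes:
  #0 SA[0]=2  'bbcf'
  #1 SA[1]=3  'bcf'
  #2 SA[2]=4  'cf'
  #3 SA[3]=0  'efbbcf'
  #4 SA[4]=5  'f'
  #5 SA[5]=1  'fbbcf'

SA = [2, 3, 4, 0, 5, 1]
i: (SA[i-1],SA[i]) lcp shared
  1: (2,3) 1 'b'
  2: (3,4) 0 ''
  3: (4,0) 0 ''
  4: (0,5) 0 ''
  5: (5,1) 1 'f'

n(n+1)/2 = 6·7/2 = 21
Σ LCP = 0 + 1 + 0 + 0 + 0 + 1 = 2
distinct = 21 − 2 = 19

19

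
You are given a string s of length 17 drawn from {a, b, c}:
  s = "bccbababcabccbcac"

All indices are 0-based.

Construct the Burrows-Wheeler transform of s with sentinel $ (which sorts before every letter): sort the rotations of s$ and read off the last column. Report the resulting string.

cbbcccaac$aabbccbb

rank  rotation            last
    0  $bccbababcabccbcac  c
    1  ababcabccbcac$bccb  b
    2  abcabccbcac$bccbab  b
    3  abccbcac$bccbababc  c
    4  ac$bccbababcabccbc  c
    5  bababcabccbcac$bcc  c
    6  babcabccbcac$bccba  a
    7  bcabccbcac$bccbaba  a
    8  bcac$bccbababcabcc  c
    9  bccbababcabccbcac$  $
   10  bccbcac$bccbababca  a
   11  c$bccbababcabccbca  a
   12  cabccbcac$bccbabab  b
   13  cac$bccbababcabccb  b
   14  cbababcabccbcac$bc  c
   15  cbcac$bccbababcabc  c
   16  ccbababcabccbcac$b  b
   17  ccbcac$bccbababcab  b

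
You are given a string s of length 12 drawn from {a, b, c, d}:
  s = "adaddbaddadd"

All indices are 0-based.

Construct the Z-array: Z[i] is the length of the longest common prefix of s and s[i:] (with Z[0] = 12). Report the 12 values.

[12, 0, 2, 0, 0, 0, 2, 0, 0, 2, 0, 0]

Z[0]=12
i=1: outside box; Z[1]=0
i=2: outside box; Z[2]=2 grow→box=[2,4)
i=3: min(r-i=1, Z[1]=0)=0; Z[3]=0
i=4: outside box; Z[4]=0
i=5: outside box; Z[5]=0
i=6: outside box; Z[6]=2 grow→box=[6,8)
i=7: min(r-i=1, Z[1]=0)=0; Z[7]=0
i=8: outside box; Z[8]=0
i=9: outside box; Z[9]=2 grow→box=[9,11)
i=10: min(r-i=1, Z[1]=0)=0; Z[10]=0
i=11: outside box; Z[11]=0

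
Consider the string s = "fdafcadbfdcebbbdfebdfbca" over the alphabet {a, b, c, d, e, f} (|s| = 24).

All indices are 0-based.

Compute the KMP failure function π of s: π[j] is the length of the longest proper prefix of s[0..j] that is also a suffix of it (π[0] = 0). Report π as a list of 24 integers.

π[0] = 0
j=1 s[j]='d': π[1]=0 (border '')
j=2 s[j]='a': π[2]=0 (border '')
j=3 s[j]='f': π[3]=1 (border 'f')
j=4 s[j]='c': k: 1→0; π[4]=0 (border '')
j=5 s[j]='a': π[5]=0 (border '')
j=6 s[j]='d': π[6]=0 (border '')
j=7 s[j]='b': π[7]=0 (border '')
j=8 s[j]='f': π[8]=1 (border 'f')
j=9 s[j]='d': π[9]=2 (border 'fd')
j=10 s[j]='c': k: 2→0; π[10]=0 (border '')
j=11 s[j]='e': π[11]=0 (border '')
j=12 s[j]='b': π[12]=0 (border '')
j=13 s[j]='b': π[13]=0 (border '')
j=14 s[j]='b': π[14]=0 (border '')
j=15 s[j]='d': π[15]=0 (border '')
j=16 s[j]='f': π[16]=1 (border 'f')
j=17 s[j]='e': k: 1→0; π[17]=0 (border '')
j=18 s[j]='b': π[18]=0 (border '')
j=19 s[j]='d': π[19]=0 (border '')
j=20 s[j]='f': π[20]=1 (border 'f')
j=21 s[j]='b': k: 1→0; π[21]=0 (border '')
j=22 s[j]='c': π[22]=0 (border '')
j=23 s[j]='a': π[23]=0 (border '')

[0, 0, 0, 1, 0, 0, 0, 0, 1, 2, 0, 0, 0, 0, 0, 0, 1, 0, 0, 0, 1, 0, 0, 0]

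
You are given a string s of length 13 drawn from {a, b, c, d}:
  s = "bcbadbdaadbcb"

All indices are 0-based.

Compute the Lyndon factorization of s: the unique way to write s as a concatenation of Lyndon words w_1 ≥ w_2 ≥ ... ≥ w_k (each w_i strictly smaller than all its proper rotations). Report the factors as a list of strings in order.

emit factor 1: 'bc' (i=0, period=2)
emit factor 2: 'b' (i=2, period=1)
emit factor 3: 'adbd' (i=3, period=4)
emit factor 4: 'aadbcb' (i=7, period=6)

["bc", "b", "adbd", "aadbcb"]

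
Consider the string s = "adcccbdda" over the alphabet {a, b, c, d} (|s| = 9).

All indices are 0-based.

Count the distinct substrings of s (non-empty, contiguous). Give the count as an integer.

sorted suffixes:
  #0 SA[0]=8  'a'
  #1 SA[1]=0  'adcccbdda'
  #2 SA[2]=5  'bdda'
  #3 SA[3]=4  'cbdda'
  #4 SA[4]=3  'ccbdda'
  #5 SA[5]=2  'cccbdda'
  #6 SA[6]=7  'da'
  #7 SA[7]=1  'dcccbdda'
  #8 SA[8]=6  'dda'

SA = [8, 0, 5, 4, 3, 2, 7, 1, 6]
rank  pair      lcp
   1  s[8:],s[0:]  1  'a'
   2  s[0:],s[5:]  0  ''
   3  s[5:],s[4:]  0  ''
   4  s[4:],s[3:]  1  'c'
   5  s[3:],s[2:]  2  'cc'
   6  s[2:],s[7:]  0  ''
   7  s[7:],s[1:]  1  'd'
   8  s[1:],s[6:]  1  'd'

n(n+1)/2 = 9·10/2 = 45
Σ LCP = 0 + 1 + 0 + 0 + 1 + 2 + 0 + 1 + 1 = 6
distinct = 45 − 6 = 39

39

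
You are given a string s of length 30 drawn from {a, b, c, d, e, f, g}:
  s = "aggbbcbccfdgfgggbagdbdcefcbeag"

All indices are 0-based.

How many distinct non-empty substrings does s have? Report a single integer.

434

rank | idx | suffix
   0 |  28 | ag
   1 |  17 | agdbdcefcbeag
   2 |   0 | aggbbcbccfdgfgggbagdbdcefcbeag
   3 |  16 | bagdbdcefcbeag
   4 |   3 | bbcbccfdgfgggbagdbdcefcbeag
   5 |   4 | bcbccfdgfgggbagdbdcefcbeag
   6 |   6 | bccfdgfgggbagdbdcefcbeag
   7 |  20 | bdcefcbeag
   8 |  26 | beag
   9 |   5 | cbccfdgfgggbagdbdcefcbeag
  10 |  25 | cbeag
  11 |   7 | ccfdgfgggbagdbdcefcbeag
  12 |  22 | cefcbeag
  13 |   8 | cfdgfgggbagdbdcefcbeag
  14 |  19 | dbdcefcbeag
  15 |  21 | dcefcbeag
  16 |  10 | dgfgggbagdbdcefcbeag
  17 |  27 | eag
  18 |  23 | efcbeag
  19 |  24 | fcbeag
  20 |   9 | fdgfgggbagdbdcefcbeag
  21 |  12 | fgggbagdbdcefcbeag
  22 |  29 | g
  23 |  15 | gbagdbdcefcbeag
  24 |   2 | gbbcbccfdgfgggbagdbdcefcbeag
  25 |  18 | gdbdcefcbeag
  26 |  11 | gfgggbagdbdcefcbeag
  27 |  14 | ggbagdbdcefcbeag
  28 |   1 | ggbbcbccfdgfgggbagdbdcefcbeag
  29 |  13 | gggbagdbdcefcbeag

SA = [28, 17, 0, 16, 3, 4, 6, 20, 26, 5, 25, 7, 22, 8, 19, 21, 10, 27, 23, 24, 9, 12, 29, 15, 2, 18, 11, 14, 1, 13]
rank  pair      lcp
   1  s[28:],s[17:]  2  'ag'
   2  s[17:],s[0:]  2  'ag'
   3  s[0:],s[16:]  0  ''
   4  s[16:],s[3:]  1  'b'
   5  s[3:],s[4:]  1  'b'
   6  s[4:],s[6:]  2  'bc'
   7  s[6:],s[20:]  1  'b'
   8  s[20:],s[26:]  1  'b'
   9  s[26:],s[5:]  0  ''
  10  s[5:],s[25:]  2  'cb'
  11  s[25:],s[7:]  1  'c'
  12  s[7:],s[22:]  1  'c'
  13  s[22:],s[8:]  1  'c'
  14  s[8:],s[19:]  0  ''
  15  s[19:],s[21:]  1  'd'
  16  s[21:],s[10:]  1  'd'
  17  s[10:],s[27:]  0  ''
  18  s[27:],s[23:]  1  'e'
  19  s[23:],s[24:]  0  ''
  20  s[24:],s[9:]  1  'f'
  21  s[9:],s[12:]  1  'f'
  22  s[12:],s[29:]  0  ''
  23  s[29:],s[15:]  1  'g'
  24  s[15:],s[2:]  2  'gb'
  25  s[2:],s[18:]  1  'g'
  26  s[18:],s[11:]  1  'g'
  27  s[11:],s[14:]  1  'g'
  28  s[14:],s[1:]  3  'ggb'
  29  s[1:],s[13:]  2  'gg'

n(n+1)/2 = 30·31/2 = 465
Σ LCP = 0 + 2 + 2 + 0 + 1 + 1 + 2 + 1 + 1 + 0 + 2 + 1 + 1 + 1 + 0 + 1 + 1 + 0 + 1 + 0 + 1 + 1 + 0 + 1 + 2 + 1 + 1 + 1 + 3 + 2 = 31
distinct = 465 − 31 = 434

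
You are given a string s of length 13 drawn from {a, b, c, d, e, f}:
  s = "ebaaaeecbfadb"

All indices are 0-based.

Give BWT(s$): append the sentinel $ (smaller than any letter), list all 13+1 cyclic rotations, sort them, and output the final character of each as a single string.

bbafadecea$eab

rank  rotation        last
    0  $ebaaaeecbfadb  b
    1  aaaeecbfadb$eb  b
    2  aaeecbfadb$eba  a
    3  adb$ebaaaeecbf  f
    4  aeecbfadb$ebaa  a
    5  b$ebaaaeecbfad  d
    6  baaaeecbfadb$e  e
    7  bfadb$ebaaaeec  c
    8  cbfadb$ebaaaee  e
    9  db$ebaaaeecbfa  a
   10  ebaaaeecbfadb$  $
   11  ecbfadb$ebaaae  e
   12  eecbfadb$ebaaa  a
   13  fadb$ebaaaeecb  b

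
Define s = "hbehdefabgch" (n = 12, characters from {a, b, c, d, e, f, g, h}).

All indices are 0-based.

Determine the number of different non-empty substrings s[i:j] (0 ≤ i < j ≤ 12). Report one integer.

rank | idx | suffix
   0 |   7 | abgch
   1 |   1 | behdefabgch
   2 |   8 | bgch
   3 |  10 | ch
   4 |   4 | defabgch
   5 |   5 | efabgch
   6 |   2 | ehdefabgch
   7 |   6 | fabgch
   8 |   9 | gch
   9 |  11 | h
  10 |   0 | hbehdefabgch
  11 |   3 | hdefabgch

SA = [7, 1, 8, 10, 4, 5, 2, 6, 9, 11, 0, 3]
i: (SA[i-1],SA[i]) lcp shared
  1: (7,1) 0 ''
  2: (1,8) 1 'b'
  3: (8,10) 0 ''
  4: (10,4) 0 ''
  5: (4,5) 0 ''
  6: (5,2) 1 'e'
  7: (2,6) 0 ''
  8: (6,9) 0 ''
  9: (9,11) 0 ''
  10: (11,0) 1 'h'
  11: (0,3) 1 'h'

n(n+1)/2 = 12·13/2 = 78
Σ LCP = 0 + 0 + 1 + 0 + 0 + 0 + 1 + 0 + 0 + 0 + 1 + 1 = 4
distinct = 78 − 4 = 74

74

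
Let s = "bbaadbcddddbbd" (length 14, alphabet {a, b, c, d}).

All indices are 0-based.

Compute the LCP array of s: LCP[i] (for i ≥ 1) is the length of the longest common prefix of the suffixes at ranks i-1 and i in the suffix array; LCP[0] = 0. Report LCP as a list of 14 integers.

rank→(start, suffix):
  0 → (2, 'aadbcddddbbd')
  1 → (3, 'adbcddddbbd')
  2 → (1, 'baadbcddddbbd')
  3 → (0, 'bbaadbcddddbbd')
  4 → (11, 'bbd')
  5 → (5, 'bcddddbbd')
  6 → (12, 'bd')
  7 → (6, 'cddddbbd')
  8 → (13, 'd')
  9 → (10, 'dbbd')
  10 → (4, 'dbcddddbbd')
  11 → (9, 'ddbbd')
  12 → (8, 'dddbbd')
  13 → (7, 'ddddbbd')

SA = [2, 3, 1, 0, 11, 5, 12, 6, 13, 10, 4, 9, 8, 7]
i: (SA[i-1],SA[i]) lcp shared
  1: (2,3) 1 'a'
  2: (3,1) 0 ''
  3: (1,0) 1 'b'
  4: (0,11) 2 'bb'
  5: (11,5) 1 'b'
  6: (5,12) 1 'b'
  7: (12,6) 0 ''
  8: (6,13) 0 ''
  9: (13,10) 1 'd'
  10: (10,4) 2 'db'
  11: (4,9) 1 'd'
  12: (9,8) 2 'dd'
  13: (8,7) 3 'ddd'

[0, 1, 0, 1, 2, 1, 1, 0, 0, 1, 2, 1, 2, 3]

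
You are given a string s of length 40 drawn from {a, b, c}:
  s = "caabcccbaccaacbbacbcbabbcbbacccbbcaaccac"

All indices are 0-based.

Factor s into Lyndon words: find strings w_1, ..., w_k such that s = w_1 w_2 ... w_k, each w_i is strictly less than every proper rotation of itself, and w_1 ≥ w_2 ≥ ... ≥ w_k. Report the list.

emit factor 1: 'c' (i=0, period=1)
emit factor 2: 'aabcccbaccaacbbacbcbabbcbbacccbbcaaccac' (i=1, period=39)

["c", "aabcccbaccaacbbacbcbabbcbbacccbbcaaccac"]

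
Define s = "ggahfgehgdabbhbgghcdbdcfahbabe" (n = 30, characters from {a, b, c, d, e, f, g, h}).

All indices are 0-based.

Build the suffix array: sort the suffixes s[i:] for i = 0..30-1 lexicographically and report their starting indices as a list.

rank→(start, suffix):
  0 → (10, 'abbhbgghcdbdcfahbabe')
  1 → (27, 'abe')
  2 → (24, 'ahbabe')
  3 → (2, 'ahfgehgdabbhbgghcdbdcfahbabe')
  4 → (26, 'babe')
  5 → (11, 'bbhbgghcdbdcfahbabe')
  6 → (20, 'bdcfahbabe')
  7 → (28, 'be')
  8 → (14, 'bgghcdbdcfahbabe')
  9 → (12, 'bhbgghcdbdcfahbabe')
  10 → (18, 'cdbdcfahbabe')
  11 → (22, 'cfahbabe')
  12 → (9, 'dabbhbgghcdbdcfahbabe')
  13 → (19, 'dbdcfahbabe')
  14 → (21, 'dcfahbabe')
  15 → (29, 'e')
  16 → (6, 'ehgdabbhbgghcdbdcfahbabe')
  17 → (23, 'fahbabe')
  18 → (4, 'fgehgdabbhbgghcdbdcfahbabe')
  19 → (1, 'gahfgehgdabbhbgghcdbdcfahbabe')
  20 → (8, 'gdabbhbgghcdbdcfahbabe')
  21 → (5, 'gehgdabbhbgghcdbdcfahbabe')
  22 → (0, 'ggahfgehgdabbhbgghcdbdcfahbabe')
  23 → (15, 'gghcdbdcfahbabe')
  24 → (16, 'ghcdbdcfahbabe')
  25 → (25, 'hbabe')
  26 → (13, 'hbgghcdbdcfahbabe')
  27 → (17, 'hcdbdcfahbabe')
  28 → (3, 'hfgehgdabbhbgghcdbdcfahbabe')
  29 → (7, 'hgdabbhbgghcdbdcfahbabe')

[10, 27, 24, 2, 26, 11, 20, 28, 14, 12, 18, 22, 9, 19, 21, 29, 6, 23, 4, 1, 8, 5, 0, 15, 16, 25, 13, 17, 3, 7]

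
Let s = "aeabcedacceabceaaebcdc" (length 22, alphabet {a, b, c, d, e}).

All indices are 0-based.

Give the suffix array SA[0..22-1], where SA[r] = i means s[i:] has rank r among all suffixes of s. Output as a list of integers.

rank | idx | suffix
   0 |  15 | aaebcdc
   1 |  11 | abceaaebcdc
   2 |   2 | abcedacceabceaaebcdc
   3 |   7 | acceabceaaebcdc
   4 |   0 | aeabcedacceabceaaebcdc
   5 |  16 | aebcdc
   6 |  18 | bcdc
   7 |  12 | bceaaebcdc
   8 |   3 | bcedacceabceaaebcdc
   9 |  21 | c
  10 |   8 | cceabceaaebcdc
  11 |  19 | cdc
  12 |  13 | ceaaebcdc
  13 |   9 | ceabceaaebcdc
  14 |   4 | cedacceabceaaebcdc
  15 |   6 | dacceabceaaebcdc
  16 |  20 | dc
  17 |  14 | eaaebcdc
  18 |  10 | eabceaaebcdc
  19 |   1 | eabcedacceabceaaebcdc
  20 |  17 | ebcdc
  21 |   5 | edacceabceaaebcdc

[15, 11, 2, 7, 0, 16, 18, 12, 3, 21, 8, 19, 13, 9, 4, 6, 20, 14, 10, 1, 17, 5]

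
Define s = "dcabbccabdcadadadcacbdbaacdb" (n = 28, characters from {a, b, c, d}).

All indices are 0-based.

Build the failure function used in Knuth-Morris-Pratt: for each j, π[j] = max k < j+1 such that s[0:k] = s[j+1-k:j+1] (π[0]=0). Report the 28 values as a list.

[0, 0, 0, 0, 0, 0, 0, 0, 0, 1, 2, 3, 1, 0, 1, 0, 1, 2, 3, 0, 0, 1, 0, 0, 0, 0, 1, 0]

π[0] = 0
j=1 s[j]='c': π[1]=0 (border '')
j=2 s[j]='a': π[2]=0 (border '')
j=3 s[j]='b': π[3]=0 (border '')
j=4 s[j]='b': π[4]=0 (border '')
j=5 s[j]='c': π[5]=0 (border '')
j=6 s[j]='c': π[6]=0 (border '')
j=7 s[j]='a': π[7]=0 (border '')
j=8 s[j]='b': π[8]=0 (border '')
j=9 s[j]='d': π[9]=1 (border 'd')
j=10 s[j]='c': π[10]=2 (border 'dc')
j=11 s[j]='a': π[11]=3 (border 'dca')
j=12 s[j]='d': k: 3→0; π[12]=1 (border 'd')
j=13 s[j]='a': k: 1→0; π[13]=0 (border '')
j=14 s[j]='d': π[14]=1 (border 'd')
j=15 s[j]='a': k: 1→0; π[15]=0 (border '')
j=16 s[j]='d': π[16]=1 (border 'd')
j=17 s[j]='c': π[17]=2 (border 'dc')
j=18 s[j]='a': π[18]=3 (border 'dca')
j=19 s[j]='c': k: 3→0; π[19]=0 (border '')
j=20 s[j]='b': π[20]=0 (border '')
j=21 s[j]='d': π[21]=1 (border 'd')
j=22 s[j]='b': k: 1→0; π[22]=0 (border '')
j=23 s[j]='a': π[23]=0 (border '')
j=24 s[j]='a': π[24]=0 (border '')
j=25 s[j]='c': π[25]=0 (border '')
j=26 s[j]='d': π[26]=1 (border 'd')
j=27 s[j]='b': k: 1→0; π[27]=0 (border '')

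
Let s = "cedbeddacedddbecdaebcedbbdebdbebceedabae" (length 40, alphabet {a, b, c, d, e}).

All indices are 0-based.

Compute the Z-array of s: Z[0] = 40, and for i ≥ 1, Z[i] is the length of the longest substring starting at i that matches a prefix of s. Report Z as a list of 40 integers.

Z[0]=40
i=1: outside box; Z[1]=0
i=2: outside box; Z[2]=0
i=3: outside box; Z[3]=0
i=4: outside box; Z[4]=0
i=5: outside box; Z[5]=0
i=6: outside box; Z[6]=0
i=7: outside box; Z[7]=0
i=8: outside box; Z[8]=3 extend→box=[8,11)
i=9: min(r-i=2, Z[1]=0)=0; Z[9]=0
i=10: min(r-i=1, Z[2]=0)=0; Z[10]=0
i=11: outside box; Z[11]=0
i=12: outside box; Z[12]=0
i=13: outside box; Z[13]=0
i=14: outside box; Z[14]=0
i=15: outside box; Z[15]=1 extend→box=[15,16)
i=16: outside box; Z[16]=0
i=17: outside box; Z[17]=0
i=18: outside box; Z[18]=0
i=19: outside box; Z[19]=0
i=20: outside box; Z[20]=4 extend→box=[20,24)
i=21: min(r-i=3, Z[1]=0)=0; Z[21]=0
i=22: min(r-i=2, Z[2]=0)=0; Z[22]=0
i=23: min(r-i=1, Z[3]=0)=0; Z[23]=0
i=24: outside box; Z[24]=0
i=25: outside box; Z[25]=0
i=26: outside box; Z[26]=0
i=27: outside box; Z[27]=0
i=28: outside box; Z[28]=0
i=29: outside box; Z[29]=0
i=30: outside box; Z[30]=0
i=31: outside box; Z[31]=0
i=32: outside box; Z[32]=2 extend→box=[32,34)
i=33: min(r-i=1, Z[1]=0)=0; Z[33]=0
i=34: outside box; Z[34]=0
i=35: outside box; Z[35]=0
i=36: outside box; Z[36]=0
i=37: outside box; Z[37]=0
i=38: outside box; Z[38]=0
i=39: outside box; Z[39]=0

[40, 0, 0, 0, 0, 0, 0, 0, 3, 0, 0, 0, 0, 0, 0, 1, 0, 0, 0, 0, 4, 0, 0, 0, 0, 0, 0, 0, 0, 0, 0, 0, 2, 0, 0, 0, 0, 0, 0, 0]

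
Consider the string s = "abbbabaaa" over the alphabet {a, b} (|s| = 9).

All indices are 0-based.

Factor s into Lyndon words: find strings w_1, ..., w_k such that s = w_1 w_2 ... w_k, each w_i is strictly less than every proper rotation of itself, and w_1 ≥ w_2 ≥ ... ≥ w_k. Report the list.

emit factor 1: 'abbb' (i=0, period=4)
emit factor 2: 'ab' (i=4, period=2)
emit factor 3: 'a' (i=6, period=1)
emit factor 4: 'a' (i=7, period=1)
emit factor 5: 'a' (i=8, period=1)

["abbb", "ab", "a", "a", "a"]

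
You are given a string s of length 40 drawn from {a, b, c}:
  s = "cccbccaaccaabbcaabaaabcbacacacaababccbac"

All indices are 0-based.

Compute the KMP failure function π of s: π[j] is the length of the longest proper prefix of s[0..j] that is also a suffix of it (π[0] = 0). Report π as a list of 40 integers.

[0, 1, 2, 0, 1, 2, 0, 0, 1, 2, 0, 0, 0, 0, 1, 0, 0, 0, 0, 0, 0, 0, 1, 0, 0, 1, 0, 1, 0, 1, 0, 0, 0, 0, 0, 1, 2, 0, 0, 1]

π[0] = 0
j=1 s[j]='c': π[1]=1 (border 'c')
j=2 s[j]='c': π[2]=2 (border 'cc')
j=3 s[j]='b': k: 2→1→0; π[3]=0 (border '')
j=4 s[j]='c': π[4]=1 (border 'c')
j=5 s[j]='c': π[5]=2 (border 'cc')
j=6 s[j]='a': k: 2→1→0; π[6]=0 (border '')
j=7 s[j]='a': π[7]=0 (border '')
j=8 s[j]='c': π[8]=1 (border 'c')
j=9 s[j]='c': π[9]=2 (border 'cc')
j=10 s[j]='a': k: 2→1→0; π[10]=0 (border '')
j=11 s[j]='a': π[11]=0 (border '')
j=12 s[j]='b': π[12]=0 (border '')
j=13 s[j]='b': π[13]=0 (border '')
j=14 s[j]='c': π[14]=1 (border 'c')
j=15 s[j]='a': k: 1→0; π[15]=0 (border '')
j=16 s[j]='a': π[16]=0 (border '')
j=17 s[j]='b': π[17]=0 (border '')
j=18 s[j]='a': π[18]=0 (border '')
j=19 s[j]='a': π[19]=0 (border '')
j=20 s[j]='a': π[20]=0 (border '')
j=21 s[j]='b': π[21]=0 (border '')
j=22 s[j]='c': π[22]=1 (border 'c')
j=23 s[j]='b': k: 1→0; π[23]=0 (border '')
j=24 s[j]='a': π[24]=0 (border '')
j=25 s[j]='c': π[25]=1 (border 'c')
j=26 s[j]='a': k: 1→0; π[26]=0 (border '')
j=27 s[j]='c': π[27]=1 (border 'c')
j=28 s[j]='a': k: 1→0; π[28]=0 (border '')
j=29 s[j]='c': π[29]=1 (border 'c')
j=30 s[j]='a': k: 1→0; π[30]=0 (border '')
j=31 s[j]='a': π[31]=0 (border '')
j=32 s[j]='b': π[32]=0 (border '')
j=33 s[j]='a': π[33]=0 (border '')
j=34 s[j]='b': π[34]=0 (border '')
j=35 s[j]='c': π[35]=1 (border 'c')
j=36 s[j]='c': π[36]=2 (border 'cc')
j=37 s[j]='b': k: 2→1→0; π[37]=0 (border '')
j=38 s[j]='a': π[38]=0 (border '')
j=39 s[j]='c': π[39]=1 (border 'c')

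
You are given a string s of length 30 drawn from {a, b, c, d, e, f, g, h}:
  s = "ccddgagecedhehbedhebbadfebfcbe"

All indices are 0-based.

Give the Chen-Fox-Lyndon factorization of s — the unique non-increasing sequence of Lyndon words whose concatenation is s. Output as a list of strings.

["ccddg", "agecedhehbedhebb", "adfebfcbe"]

emit factor 1: 'ccddg' (i=0, period=5)
emit factor 2: 'agecedhehbedhebb' (i=5, period=16)
emit factor 3: 'adfebfcbe' (i=21, period=9)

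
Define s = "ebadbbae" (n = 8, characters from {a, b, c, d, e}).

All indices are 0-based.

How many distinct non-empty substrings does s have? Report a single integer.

31

rank | idx | suffix
   0 |   2 | adbbae
   1 |   6 | ae
   2 |   1 | badbbae
   3 |   5 | bae
   4 |   4 | bbae
   5 |   3 | dbbae
   6 |   7 | e
   7 |   0 | ebadbbae

SA = [2, 6, 1, 5, 4, 3, 7, 0]
rank  pair      lcp
   1  s[2:],s[6:]  1  'a'
   2  s[6:],s[1:]  0  ''
   3  s[1:],s[5:]  2  'ba'
   4  s[5:],s[4:]  1  'b'
   5  s[4:],s[3:]  0  ''
   6  s[3:],s[7:]  0  ''
   7  s[7:],s[0:]  1  'e'

n(n+1)/2 = 8·9/2 = 36
Σ LCP = 0 + 1 + 0 + 2 + 1 + 0 + 0 + 1 = 5
distinct = 36 − 5 = 31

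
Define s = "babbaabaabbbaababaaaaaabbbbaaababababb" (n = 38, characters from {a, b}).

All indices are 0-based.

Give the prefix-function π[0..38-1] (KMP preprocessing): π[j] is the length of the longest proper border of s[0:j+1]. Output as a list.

[0, 0, 1, 1, 2, 0, 1, 2, 0, 1, 1, 1, 2, 0, 1, 2, 3, 2, 0, 0, 0, 0, 0, 1, 1, 1, 1, 2, 0, 0, 1, 2, 3, 2, 3, 2, 3, 4]

π[0] = 0
j=1 s[j]='a': π[1]=0 (border '')
j=2 s[j]='b': π[2]=1 (border 'b')
j=3 s[j]='b': k: 1→0; π[3]=1 (border 'b')
j=4 s[j]='a': π[4]=2 (border 'ba')
j=5 s[j]='a': k: 2→0; π[5]=0 (border '')
j=6 s[j]='b': π[6]=1 (border 'b')
j=7 s[j]='a': π[7]=2 (border 'ba')
j=8 s[j]='a': k: 2→0; π[8]=0 (border '')
j=9 s[j]='b': π[9]=1 (border 'b')
j=10 s[j]='b': k: 1→0; π[10]=1 (border 'b')
j=11 s[j]='b': k: 1→0; π[11]=1 (border 'b')
j=12 s[j]='a': π[12]=2 (border 'ba')
j=13 s[j]='a': k: 2→0; π[13]=0 (border '')
j=14 s[j]='b': π[14]=1 (border 'b')
j=15 s[j]='a': π[15]=2 (border 'ba')
j=16 s[j]='b': π[16]=3 (border 'bab')
j=17 s[j]='a': k: 3→1; π[17]=2 (border 'ba')
j=18 s[j]='a': k: 2→0; π[18]=0 (border '')
j=19 s[j]='a': π[19]=0 (border '')
j=20 s[j]='a': π[20]=0 (border '')
j=21 s[j]='a': π[21]=0 (border '')
j=22 s[j]='a': π[22]=0 (border '')
j=23 s[j]='b': π[23]=1 (border 'b')
j=24 s[j]='b': k: 1→0; π[24]=1 (border 'b')
j=25 s[j]='b': k: 1→0; π[25]=1 (border 'b')
j=26 s[j]='b': k: 1→0; π[26]=1 (border 'b')
j=27 s[j]='a': π[27]=2 (border 'ba')
j=28 s[j]='a': k: 2→0; π[28]=0 (border '')
j=29 s[j]='a': π[29]=0 (border '')
j=30 s[j]='b': π[30]=1 (border 'b')
j=31 s[j]='a': π[31]=2 (border 'ba')
j=32 s[j]='b': π[32]=3 (border 'bab')
j=33 s[j]='a': k: 3→1; π[33]=2 (border 'ba')
j=34 s[j]='b': π[34]=3 (border 'bab')
j=35 s[j]='a': k: 3→1; π[35]=2 (border 'ba')
j=36 s[j]='b': π[36]=3 (border 'bab')
j=37 s[j]='b': π[37]=4 (border 'babb')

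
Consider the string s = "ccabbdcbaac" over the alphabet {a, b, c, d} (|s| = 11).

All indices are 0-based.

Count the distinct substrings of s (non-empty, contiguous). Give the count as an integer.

59

rank→(start, suffix):
  0 → (8, 'aac')
  1 → (2, 'abbdcbaac')
  2 → (9, 'ac')
  3 → (7, 'baac')
  4 → (3, 'bbdcbaac')
  5 → (4, 'bdcbaac')
  6 → (10, 'c')
  7 → (1, 'cabbdcbaac')
  8 → (6, 'cbaac')
  9 → (0, 'ccabbdcbaac')
  10 → (5, 'dcbaac')

SA = [8, 2, 9, 7, 3, 4, 10, 1, 6, 0, 5]
i: (SA[i-1],SA[i]) lcp shared
  1: (8,2) 1 'a'
  2: (2,9) 1 'a'
  3: (9,7) 0 ''
  4: (7,3) 1 'b'
  5: (3,4) 1 'b'
  6: (4,10) 0 ''
  7: (10,1) 1 'c'
  8: (1,6) 1 'c'
  9: (6,0) 1 'c'
  10: (0,5) 0 ''

n(n+1)/2 = 11·12/2 = 66
Σ LCP = 0 + 1 + 1 + 0 + 1 + 1 + 0 + 1 + 1 + 1 + 0 = 7
distinct = 66 − 7 = 59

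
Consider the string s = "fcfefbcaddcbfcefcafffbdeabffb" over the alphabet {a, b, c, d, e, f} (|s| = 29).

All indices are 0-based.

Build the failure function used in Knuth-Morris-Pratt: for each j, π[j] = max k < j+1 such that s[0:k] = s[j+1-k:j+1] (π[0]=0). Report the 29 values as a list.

π[0] = 0
j=1 s[j]='c': π[1]=0 (border '')
j=2 s[j]='f': π[2]=1 (border 'f')
j=3 s[j]='e': k: 1→0; π[3]=0 (border '')
j=4 s[j]='f': π[4]=1 (border 'f')
j=5 s[j]='b': k: 1→0; π[5]=0 (border '')
j=6 s[j]='c': π[6]=0 (border '')
j=7 s[j]='a': π[7]=0 (border '')
j=8 s[j]='d': π[8]=0 (border '')
j=9 s[j]='d': π[9]=0 (border '')
j=10 s[j]='c': π[10]=0 (border '')
j=11 s[j]='b': π[11]=0 (border '')
j=12 s[j]='f': π[12]=1 (border 'f')
j=13 s[j]='c': π[13]=2 (border 'fc')
j=14 s[j]='e': k: 2→0; π[14]=0 (border '')
j=15 s[j]='f': π[15]=1 (border 'f')
j=16 s[j]='c': π[16]=2 (border 'fc')
j=17 s[j]='a': k: 2→0; π[17]=0 (border '')
j=18 s[j]='f': π[18]=1 (border 'f')
j=19 s[j]='f': k: 1→0; π[19]=1 (border 'f')
j=20 s[j]='f': k: 1→0; π[20]=1 (border 'f')
j=21 s[j]='b': k: 1→0; π[21]=0 (border '')
j=22 s[j]='d': π[22]=0 (border '')
j=23 s[j]='e': π[23]=0 (border '')
j=24 s[j]='a': π[24]=0 (border '')
j=25 s[j]='b': π[25]=0 (border '')
j=26 s[j]='f': π[26]=1 (border 'f')
j=27 s[j]='f': k: 1→0; π[27]=1 (border 'f')
j=28 s[j]='b': k: 1→0; π[28]=0 (border '')

[0, 0, 1, 0, 1, 0, 0, 0, 0, 0, 0, 0, 1, 2, 0, 1, 2, 0, 1, 1, 1, 0, 0, 0, 0, 0, 1, 1, 0]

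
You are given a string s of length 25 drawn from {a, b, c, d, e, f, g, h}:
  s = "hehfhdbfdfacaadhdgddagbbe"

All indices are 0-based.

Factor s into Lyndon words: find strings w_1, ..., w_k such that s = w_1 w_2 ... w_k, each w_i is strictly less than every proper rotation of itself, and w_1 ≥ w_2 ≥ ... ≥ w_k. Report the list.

["h", "ehfh", "d", "bfdf", "ac", "aadhdgddagbbe"]

emit factor 1: 'h' (i=0, period=1)
emit factor 2: 'ehfh' (i=1, period=4)
emit factor 3: 'd' (i=5, period=1)
emit factor 4: 'bfdf' (i=6, period=4)
emit factor 5: 'ac' (i=10, period=2)
emit factor 6: 'aadhdgddagbbe' (i=12, period=13)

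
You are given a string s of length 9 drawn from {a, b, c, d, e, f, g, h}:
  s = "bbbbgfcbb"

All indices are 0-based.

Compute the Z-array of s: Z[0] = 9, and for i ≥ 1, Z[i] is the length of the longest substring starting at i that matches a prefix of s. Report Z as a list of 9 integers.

[9, 3, 2, 1, 0, 0, 0, 2, 1]

Z[0]=9
i=1: i≥r, start 0; Z[1]=3 extend→box=[1,4)
i=2: min(r-i=2, Z[1]=3)=2; Z[2]=2
i=3: min(r-i=1, Z[2]=2)=1; Z[3]=1
i=4: i≥r, start 0; Z[4]=0
i=5: i≥r, start 0; Z[5]=0
i=6: i≥r, start 0; Z[6]=0
i=7: i≥r, start 0; Z[7]=2 extend→box=[7,9)
i=8: min(r-i=1, Z[1]=3)=1; Z[8]=1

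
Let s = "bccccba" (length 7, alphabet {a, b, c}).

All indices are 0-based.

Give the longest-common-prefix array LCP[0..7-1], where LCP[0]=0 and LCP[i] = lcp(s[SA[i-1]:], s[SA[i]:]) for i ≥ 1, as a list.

[0, 0, 1, 0, 1, 2, 3]

sorted suffixes:
  #0 SA[0]=6  'a'
  #1 SA[1]=5  'ba'
  #2 SA[2]=0  'bccccba'
  #3 SA[3]=4  'cba'
  #4 SA[4]=3  'ccba'
  #5 SA[5]=2  'cccba'
  #6 SA[6]=1  'ccccba'

SA = [6, 5, 0, 4, 3, 2, 1]
rank  pair      lcp
   1  s[6:],s[5:]  0  ''
   2  s[5:],s[0:]  1  'b'
   3  s[0:],s[4:]  0  ''
   4  s[4:],s[3:]  1  'c'
   5  s[3:],s[2:]  2  'cc'
   6  s[2:],s[1:]  3  'ccc'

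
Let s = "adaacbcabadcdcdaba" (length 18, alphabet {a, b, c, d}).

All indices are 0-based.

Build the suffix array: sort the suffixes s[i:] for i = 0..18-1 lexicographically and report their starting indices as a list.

rank→(start, suffix):
  0 → (17, 'a')
  1 → (2, 'aacbcabadcdcdaba')
  2 → (15, 'aba')
  3 → (7, 'abadcdcdaba')
  4 → (3, 'acbcabadcdcdaba')
  5 → (0, 'adaacbcabadcdcdaba')
  6 → (9, 'adcdcdaba')
  7 → (16, 'ba')
  8 → (8, 'badcdcdaba')
  9 → (5, 'bcabadcdcdaba')
  10 → (6, 'cabadcdcdaba')
  11 → (4, 'cbcabadcdcdaba')
  12 → (13, 'cdaba')
  13 → (11, 'cdcdaba')
  14 → (1, 'daacbcabadcdcdaba')
  15 → (14, 'daba')
  16 → (12, 'dcdaba')
  17 → (10, 'dcdcdaba')

[17, 2, 15, 7, 3, 0, 9, 16, 8, 5, 6, 4, 13, 11, 1, 14, 12, 10]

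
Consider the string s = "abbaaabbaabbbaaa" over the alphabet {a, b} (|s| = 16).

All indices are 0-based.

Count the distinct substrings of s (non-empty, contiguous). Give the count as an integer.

rank | idx | suffix
   0 |  15 | a
   1 |  14 | aa
   2 |  13 | aaa
   3 |   3 | aaabbaabbbaaa
   4 |   4 | aabbaabbbaaa
   5 |   8 | aabbbaaa
   6 |   0 | abbaaabbaabbbaaa
   7 |   5 | abbaabbbaaa
   8 |   9 | abbbaaa
   9 |  12 | baaa
  10 |   2 | baaabbaabbbaaa
  11 |   7 | baabbbaaa
  12 |  11 | bbaaa
  13 |   1 | bbaaabbaabbbaaa
  14 |   6 | bbaabbbaaa
  15 |  10 | bbbaaa

SA = [15, 14, 13, 3, 4, 8, 0, 5, 9, 12, 2, 7, 11, 1, 6, 10]
rank  pair      lcp
   1  s[15:],s[14:]  1  'a'
   2  s[14:],s[13:]  2  'aa'
   3  s[13:],s[3:]  3  'aaa'
   4  s[3:],s[4:]  2  'aa'
   5  s[4:],s[8:]  4  'aabb'
   6  s[8:],s[0:]  1  'a'
   7  s[0:],s[5:]  5  'abbaa'
   8  s[5:],s[9:]  3  'abb'
   9  s[9:],s[12:]  0  ''
  10  s[12:],s[2:]  4  'baaa'
  11  s[2:],s[7:]  3  'baa'
  12  s[7:],s[11:]  1  'b'
  13  s[11:],s[1:]  5  'bbaaa'
  14  s[1:],s[6:]  4  'bbaa'
  15  s[6:],s[10:]  2  'bb'

n(n+1)/2 = 16·17/2 = 136
Σ LCP = 0 + 1 + 2 + 3 + 2 + 4 + 1 + 5 + 3 + 0 + 4 + 3 + 1 + 5 + 4 + 2 = 40
distinct = 136 − 40 = 96

96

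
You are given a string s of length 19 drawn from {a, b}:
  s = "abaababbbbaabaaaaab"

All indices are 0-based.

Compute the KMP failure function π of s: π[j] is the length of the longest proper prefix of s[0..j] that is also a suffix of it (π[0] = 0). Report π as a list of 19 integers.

[0, 0, 1, 1, 2, 3, 2, 0, 0, 0, 1, 1, 2, 3, 4, 1, 1, 1, 2]

π[0] = 0
j=1 s[j]='b': π[1]=0 (border '')
j=2 s[j]='a': π[2]=1 (border 'a')
j=3 s[j]='a': k: 1→0; π[3]=1 (border 'a')
j=4 s[j]='b': π[4]=2 (border 'ab')
j=5 s[j]='a': π[5]=3 (border 'aba')
j=6 s[j]='b': k: 3→1; π[6]=2 (border 'ab')
j=7 s[j]='b': k: 2→0; π[7]=0 (border '')
j=8 s[j]='b': π[8]=0 (border '')
j=9 s[j]='b': π[9]=0 (border '')
j=10 s[j]='a': π[10]=1 (border 'a')
j=11 s[j]='a': k: 1→0; π[11]=1 (border 'a')
j=12 s[j]='b': π[12]=2 (border 'ab')
j=13 s[j]='a': π[13]=3 (border 'aba')
j=14 s[j]='a': π[14]=4 (border 'abaa')
j=15 s[j]='a': k: 4→1→0; π[15]=1 (border 'a')
j=16 s[j]='a': k: 1→0; π[16]=1 (border 'a')
j=17 s[j]='a': k: 1→0; π[17]=1 (border 'a')
j=18 s[j]='b': π[18]=2 (border 'ab')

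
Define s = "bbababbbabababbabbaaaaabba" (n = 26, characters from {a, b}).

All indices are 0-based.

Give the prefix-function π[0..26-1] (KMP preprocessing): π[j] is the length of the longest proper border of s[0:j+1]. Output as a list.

π[0] = 0
j=1 s[j]='b': π[1]=1 (border 'b')
j=2 s[j]='a': k: 1→0; π[2]=0 (border '')
j=3 s[j]='b': π[3]=1 (border 'b')
j=4 s[j]='a': k: 1→0; π[4]=0 (border '')
j=5 s[j]='b': π[5]=1 (border 'b')
j=6 s[j]='b': π[6]=2 (border 'bb')
j=7 s[j]='b': k: 2→1; π[7]=2 (border 'bb')
j=8 s[j]='a': π[8]=3 (border 'bba')
j=9 s[j]='b': π[9]=4 (border 'bbab')
j=10 s[j]='a': π[10]=5 (border 'bbaba')
j=11 s[j]='b': π[11]=6 (border 'bbabab')
j=12 s[j]='a': k: 6→1→0; π[12]=0 (border '')
j=13 s[j]='b': π[13]=1 (border 'b')
j=14 s[j]='b': π[14]=2 (border 'bb')
j=15 s[j]='a': π[15]=3 (border 'bba')
j=16 s[j]='b': π[16]=4 (border 'bbab')
j=17 s[j]='b': k: 4→1; π[17]=2 (border 'bb')
j=18 s[j]='a': π[18]=3 (border 'bba')
j=19 s[j]='a': k: 3→0; π[19]=0 (border '')
j=20 s[j]='a': π[20]=0 (border '')
j=21 s[j]='a': π[21]=0 (border '')
j=22 s[j]='a': π[22]=0 (border '')
j=23 s[j]='b': π[23]=1 (border 'b')
j=24 s[j]='b': π[24]=2 (border 'bb')
j=25 s[j]='a': π[25]=3 (border 'bba')

[0, 1, 0, 1, 0, 1, 2, 2, 3, 4, 5, 6, 0, 1, 2, 3, 4, 2, 3, 0, 0, 0, 0, 1, 2, 3]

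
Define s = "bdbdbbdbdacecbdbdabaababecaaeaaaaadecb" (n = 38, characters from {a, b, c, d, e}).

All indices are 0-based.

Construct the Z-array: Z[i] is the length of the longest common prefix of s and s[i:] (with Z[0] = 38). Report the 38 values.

Z[0]=38
i=1: i≥r, start 0; Z[1]=0
i=2: i≥r, start 0; Z[2]=3 scan→box=[2,5)
i=3: min(r-i=2, Z[1]=0)=0; Z[3]=0
i=4: min(r-i=1, Z[2]=3)=1; Z[4]=1
i=5: i≥r, start 0; Z[5]=4 scan→box=[5,9)
i=6: min(r-i=3, Z[1]=0)=0; Z[6]=0
i=7: min(r-i=2, Z[2]=3)=2; Z[7]=2
i=8: min(r-i=1, Z[3]=0)=0; Z[8]=0
i=9: i≥r, start 0; Z[9]=0
i=10: i≥r, start 0; Z[10]=0
i=11: i≥r, start 0; Z[11]=0
i=12: i≥r, start 0; Z[12]=0
i=13: i≥r, start 0; Z[13]=4 scan→box=[13,17)
i=14: min(r-i=3, Z[1]=0)=0; Z[14]=0
i=15: min(r-i=2, Z[2]=3)=2; Z[15]=2
i=16: min(r-i=1, Z[3]=0)=0; Z[16]=0
i=17: i≥r, start 0; Z[17]=0
i=18: i≥r, start 0; Z[18]=1 scan→box=[18,19)
i=19: i≥r, start 0; Z[19]=0
i=20: i≥r, start 0; Z[20]=0
i=21: i≥r, start 0; Z[21]=1 scan→box=[21,22)
i=22: i≥r, start 0; Z[22]=0
i=23: i≥r, start 0; Z[23]=1 scan→box=[23,24)
i=24: i≥r, start 0; Z[24]=0
i=25: i≥r, start 0; Z[25]=0
i=26: i≥r, start 0; Z[26]=0
i=27: i≥r, start 0; Z[27]=0
i=28: i≥r, start 0; Z[28]=0
i=29: i≥r, start 0; Z[29]=0
i=30: i≥r, start 0; Z[30]=0
i=31: i≥r, start 0; Z[31]=0
i=32: i≥r, start 0; Z[32]=0
i=33: i≥r, start 0; Z[33]=0
i=34: i≥r, start 0; Z[34]=0
i=35: i≥r, start 0; Z[35]=0
i=36: i≥r, start 0; Z[36]=0
i=37: i≥r, start 0; Z[37]=1 scan→box=[37,38)

[38, 0, 3, 0, 1, 4, 0, 2, 0, 0, 0, 0, 0, 4, 0, 2, 0, 0, 1, 0, 0, 1, 0, 1, 0, 0, 0, 0, 0, 0, 0, 0, 0, 0, 0, 0, 0, 1]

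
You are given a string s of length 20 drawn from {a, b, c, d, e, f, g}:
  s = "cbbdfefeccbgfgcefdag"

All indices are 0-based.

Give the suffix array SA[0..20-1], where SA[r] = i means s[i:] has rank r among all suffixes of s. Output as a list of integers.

rank→(start, suffix):
  0 → (18, 'ag')
  1 → (1, 'bbdfefeccbgfgcefdag')
  2 → (2, 'bdfefeccbgfgcefdag')
  3 → (10, 'bgfgcefdag')
  4 → (0, 'cbbdfefeccbgfgcefdag')
  5 → (9, 'cbgfgcefdag')
  6 → (8, 'ccbgfgcefdag')
  7 → (14, 'cefdag')
  8 → (17, 'dag')
  9 → (3, 'dfefeccbgfgcefdag')
  10 → (7, 'eccbgfgcefdag')
  11 → (15, 'efdag')
  12 → (5, 'efeccbgfgcefdag')
  13 → (16, 'fdag')
  14 → (6, 'feccbgfgcefdag')
  15 → (4, 'fefeccbgfgcefdag')
  16 → (12, 'fgcefdag')
  17 → (19, 'g')
  18 → (13, 'gcefdag')
  19 → (11, 'gfgcefdag')

[18, 1, 2, 10, 0, 9, 8, 14, 17, 3, 7, 15, 5, 16, 6, 4, 12, 19, 13, 11]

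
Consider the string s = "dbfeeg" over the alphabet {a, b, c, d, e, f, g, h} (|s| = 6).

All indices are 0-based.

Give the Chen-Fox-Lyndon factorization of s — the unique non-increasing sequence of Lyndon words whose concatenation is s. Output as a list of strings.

["d", "bfeeg"]

emit factor 1: 'd' (i=0, period=1)
emit factor 2: 'bfeeg' (i=1, period=5)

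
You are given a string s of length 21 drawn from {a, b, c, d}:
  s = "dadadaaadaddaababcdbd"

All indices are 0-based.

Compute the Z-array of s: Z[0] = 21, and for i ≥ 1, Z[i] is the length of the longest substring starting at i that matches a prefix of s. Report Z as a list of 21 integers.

[21, 0, 4, 0, 2, 0, 0, 0, 3, 0, 1, 2, 0, 0, 0, 0, 0, 0, 1, 0, 1]

Z[0]=21
i=1: i≥r, start 0; Z[1]=0
i=2: i≥r, start 0; Z[2]=4 extend→box=[2,6)
i=3: min(r-i=3, Z[1]=0)=0; Z[3]=0
i=4: min(r-i=2, Z[2]=4)=2; Z[4]=2
i=5: min(r-i=1, Z[3]=0)=0; Z[5]=0
i=6: i≥r, start 0; Z[6]=0
i=7: i≥r, start 0; Z[7]=0
i=8: i≥r, start 0; Z[8]=3 extend→box=[8,11)
i=9: min(r-i=2, Z[1]=0)=0; Z[9]=0
i=10: min(r-i=1, Z[2]=4)=1; Z[10]=1
i=11: i≥r, start 0; Z[11]=2 extend→box=[11,13)
i=12: min(r-i=1, Z[1]=0)=0; Z[12]=0
i=13: i≥r, start 0; Z[13]=0
i=14: i≥r, start 0; Z[14]=0
i=15: i≥r, start 0; Z[15]=0
i=16: i≥r, start 0; Z[16]=0
i=17: i≥r, start 0; Z[17]=0
i=18: i≥r, start 0; Z[18]=1 extend→box=[18,19)
i=19: i≥r, start 0; Z[19]=0
i=20: i≥r, start 0; Z[20]=1 extend→box=[20,21)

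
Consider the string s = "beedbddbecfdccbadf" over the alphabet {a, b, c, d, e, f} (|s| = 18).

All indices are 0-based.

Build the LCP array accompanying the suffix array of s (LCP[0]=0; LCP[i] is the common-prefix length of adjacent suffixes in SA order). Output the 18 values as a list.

[0, 0, 1, 1, 2, 0, 1, 1, 0, 2, 1, 1, 1, 0, 1, 1, 0, 1]

rank | idx | suffix
   0 |  15 | adf
   1 |  14 | badf
   2 |   4 | bddbecfdccbadf
   3 |   7 | becfdccbadf
   4 |   0 | beedbddbecfdccbadf
   5 |  13 | cbadf
   6 |  12 | ccbadf
   7 |   9 | cfdccbadf
   8 |   3 | dbddbecfdccbadf
   9 |   6 | dbecfdccbadf
  10 |  11 | dccbadf
  11 |   5 | ddbecfdccbadf
  12 |  16 | df
  13 |   8 | ecfdccbadf
  14 |   2 | edbddbecfdccbadf
  15 |   1 | eedbddbecfdccbadf
  16 |  17 | f
  17 |  10 | fdccbadf

SA = [15, 14, 4, 7, 0, 13, 12, 9, 3, 6, 11, 5, 16, 8, 2, 1, 17, 10]
rank  pair      lcp
   1  s[15:],s[14:]  0  ''
   2  s[14:],s[4:]  1  'b'
   3  s[4:],s[7:]  1  'b'
   4  s[7:],s[0:]  2  'be'
   5  s[0:],s[13:]  0  ''
   6  s[13:],s[12:]  1  'c'
   7  s[12:],s[9:]  1  'c'
   8  s[9:],s[3:]  0  ''
   9  s[3:],s[6:]  2  'db'
  10  s[6:],s[11:]  1  'd'
  11  s[11:],s[5:]  1  'd'
  12  s[5:],s[16:]  1  'd'
  13  s[16:],s[8:]  0  ''
  14  s[8:],s[2:]  1  'e'
  15  s[2:],s[1:]  1  'e'
  16  s[1:],s[17:]  0  ''
  17  s[17:],s[10:]  1  'f'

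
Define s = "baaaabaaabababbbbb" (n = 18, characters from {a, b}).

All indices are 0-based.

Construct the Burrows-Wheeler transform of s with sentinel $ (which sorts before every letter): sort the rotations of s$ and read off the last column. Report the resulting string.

rank  rotation             last
    0  $baaaabaaabababbbbb  b
    1  aaaabaaabababbbbb$b  b
    2  aaabaaabababbbbb$ba  a
    3  aaabababbbbb$baaaab  b
    4  aabaaabababbbbb$baa  a
    5  aabababbbbb$baaaaba  a
    6  abaaabababbbbb$baaa  a
    7  abababbbbb$baaaabaa  a
    8  ababbbbb$baaaabaaab  b
    9  abbbbb$baaaabaaabab  b
   10  b$baaaabaaabababbbb  b
   11  baaaabaaabababbbbb$  $
   12  baaabababbbbb$baaaa  a
   13  bababbbbb$baaaabaaa  a
   14  babbbbb$baaaabaaaba  a
   15  bb$baaaabaaabababbb  b
   16  bbb$baaaabaaabababb  b
   17  bbbb$baaaabaaababab  b
   18  bbbbb$baaaabaaababa  a

bbabaaaabbb$aaabbba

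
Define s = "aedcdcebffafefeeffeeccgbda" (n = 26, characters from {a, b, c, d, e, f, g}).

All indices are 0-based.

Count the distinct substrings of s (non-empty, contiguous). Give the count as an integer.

325

rank | idx | suffix
   0 |  25 | a
   1 |   0 | aedcdcebffafefeeffeeccgbda
   2 |  10 | afefeeffeeccgbda
   3 |  23 | bda
   4 |   7 | bffafefeeffeeccgbda
   5 |  20 | ccgbda
   6 |   3 | cdcebffafefeeffeeccgbda
   7 |   5 | cebffafefeeffeeccgbda
   8 |  21 | cgbda
   9 |  24 | da
  10 |   2 | dcdcebffafefeeffeeccgbda
  11 |   4 | dcebffafefeeffeeccgbda
  12 |   6 | ebffafefeeffeeccgbda
  13 |  19 | eccgbda
  14 |   1 | edcdcebffafefeeffeeccgbda
  15 |  18 | eeccgbda
  16 |  14 | eeffeeccgbda
  17 |  12 | efeeffeeccgbda
  18 |  15 | effeeccgbda
  19 |   9 | fafefeeffeeccgbda
  20 |  17 | feeccgbda
  21 |  13 | feeffeeccgbda
  22 |  11 | fefeeffeeccgbda
  23 |   8 | ffafefeeffeeccgbda
  24 |  16 | ffeeccgbda
  25 |  22 | gbda

SA = [25, 0, 10, 23, 7, 20, 3, 5, 21, 24, 2, 4, 6, 19, 1, 18, 14, 12, 15, 9, 17, 13, 11, 8, 16, 22]
rank  pair      lcp
   1  s[25:],s[0:]  1  'a'
   2  s[0:],s[10:]  1  'a'
   3  s[10:],s[23:]  0  ''
   4  s[23:],s[7:]  1  'b'
   5  s[7:],s[20:]  0  ''
   6  s[20:],s[3:]  1  'c'
   7  s[3:],s[5:]  1  'c'
   8  s[5:],s[21:]  1  'c'
   9  s[21:],s[24:]  0  ''
  10  s[24:],s[2:]  1  'd'
  11  s[2:],s[4:]  2  'dc'
  12  s[4:],s[6:]  0  ''
  13  s[6:],s[19:]  1  'e'
  14  s[19:],s[1:]  1  'e'
  15  s[1:],s[18:]  1  'e'
  16  s[18:],s[14:]  2  'ee'
  17  s[14:],s[12:]  1  'e'
  18  s[12:],s[15:]  2  'ef'
  19  s[15:],s[9:]  0  ''
  20  s[9:],s[17:]  1  'f'
  21  s[17:],s[13:]  3  'fee'
  22  s[13:],s[11:]  2  'fe'
  23  s[11:],s[8:]  1  'f'
  24  s[8:],s[16:]  2  'ff'
  25  s[16:],s[22:]  0  ''

n(n+1)/2 = 26·27/2 = 351
Σ LCP = 0 + 1 + 1 + 0 + 1 + 0 + 1 + 1 + 1 + 0 + 1 + 2 + 0 + 1 + 1 + 1 + 2 + 1 + 2 + 0 + 1 + 3 + 2 + 1 + 2 + 0 = 26
distinct = 351 − 26 = 325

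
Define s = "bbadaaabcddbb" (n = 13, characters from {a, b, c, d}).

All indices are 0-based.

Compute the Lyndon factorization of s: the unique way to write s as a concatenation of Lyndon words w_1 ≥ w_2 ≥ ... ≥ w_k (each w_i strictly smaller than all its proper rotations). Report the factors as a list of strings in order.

["b", "b", "ad", "aaabcddbb"]

emit factor 1: 'b' (i=0, period=1)
emit factor 2: 'b' (i=1, period=1)
emit factor 3: 'ad' (i=2, period=2)
emit factor 4: 'aaabcddbb' (i=4, period=9)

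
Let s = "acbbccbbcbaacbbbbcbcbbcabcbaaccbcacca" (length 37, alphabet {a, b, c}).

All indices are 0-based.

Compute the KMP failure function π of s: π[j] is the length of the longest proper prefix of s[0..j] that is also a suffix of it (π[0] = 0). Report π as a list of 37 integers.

[0, 0, 0, 0, 0, 0, 0, 0, 0, 0, 1, 1, 2, 3, 4, 0, 0, 0, 0, 0, 0, 0, 0, 1, 0, 0, 0, 1, 1, 2, 0, 0, 0, 1, 2, 0, 1]

π[0] = 0
j=1 s[j]='c': π[1]=0 (border '')
j=2 s[j]='b': π[2]=0 (border '')
j=3 s[j]='b': π[3]=0 (border '')
j=4 s[j]='c': π[4]=0 (border '')
j=5 s[j]='c': π[5]=0 (border '')
j=6 s[j]='b': π[6]=0 (border '')
j=7 s[j]='b': π[7]=0 (border '')
j=8 s[j]='c': π[8]=0 (border '')
j=9 s[j]='b': π[9]=0 (border '')
j=10 s[j]='a': π[10]=1 (border 'a')
j=11 s[j]='a': k: 1→0; π[11]=1 (border 'a')
j=12 s[j]='c': π[12]=2 (border 'ac')
j=13 s[j]='b': π[13]=3 (border 'acb')
j=14 s[j]='b': π[14]=4 (border 'acbb')
j=15 s[j]='b': k: 4→0; π[15]=0 (border '')
j=16 s[j]='b': π[16]=0 (border '')
j=17 s[j]='c': π[17]=0 (border '')
j=18 s[j]='b': π[18]=0 (border '')
j=19 s[j]='c': π[19]=0 (border '')
j=20 s[j]='b': π[20]=0 (border '')
j=21 s[j]='b': π[21]=0 (border '')
j=22 s[j]='c': π[22]=0 (border '')
j=23 s[j]='a': π[23]=1 (border 'a')
j=24 s[j]='b': k: 1→0; π[24]=0 (border '')
j=25 s[j]='c': π[25]=0 (border '')
j=26 s[j]='b': π[26]=0 (border '')
j=27 s[j]='a': π[27]=1 (border 'a')
j=28 s[j]='a': k: 1→0; π[28]=1 (border 'a')
j=29 s[j]='c': π[29]=2 (border 'ac')
j=30 s[j]='c': k: 2→0; π[30]=0 (border '')
j=31 s[j]='b': π[31]=0 (border '')
j=32 s[j]='c': π[32]=0 (border '')
j=33 s[j]='a': π[33]=1 (border 'a')
j=34 s[j]='c': π[34]=2 (border 'ac')
j=35 s[j]='c': k: 2→0; π[35]=0 (border '')
j=36 s[j]='a': π[36]=1 (border 'a')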